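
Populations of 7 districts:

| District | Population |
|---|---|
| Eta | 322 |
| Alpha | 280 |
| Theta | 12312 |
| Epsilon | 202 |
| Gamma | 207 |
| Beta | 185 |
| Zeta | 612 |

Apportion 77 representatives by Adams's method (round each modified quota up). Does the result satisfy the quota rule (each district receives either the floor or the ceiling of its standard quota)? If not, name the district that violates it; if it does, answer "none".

Standard quotas: Eta 1.756, Alpha 1.527, Theta 67.141, Epsilon 1.102, Gamma 1.129, Beta 1.009, Zeta 3.337.
Adams allocation: Eta 2, Alpha 2, Theta 64, Epsilon 2, Gamma 2, Beta 1, Zeta 4.
Theta has quota 67.141 (lower 67, upper 68) but receives 64 — outside the quota interval.

Theta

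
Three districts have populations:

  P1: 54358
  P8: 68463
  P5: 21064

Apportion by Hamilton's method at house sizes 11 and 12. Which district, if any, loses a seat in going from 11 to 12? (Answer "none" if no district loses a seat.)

At 11 seats: P1 4, P8 5, P5 2.
At 12 seats: P1 4, P8 6, P5 2.
No district's allocation decreased.

none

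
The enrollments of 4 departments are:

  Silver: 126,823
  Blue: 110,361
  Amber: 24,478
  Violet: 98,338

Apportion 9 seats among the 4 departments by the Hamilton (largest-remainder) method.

Silver 3; Blue 3; Amber 1; Violet 2

Standard divisor: 360000 ÷ 9 = 40000.
Standard quotas: Silver 3.1706, Blue 2.7590, Amber 0.6119, Violet 2.4585.
Lower quotas: Silver 3, Blue 2, Amber 0, Violet 2 (sum 7, leaving 2 seats).
Remainders in descending order: Blue 0.7590, Amber 0.6119, Violet 0.4585, Silver 0.1706.
The surplus seats go to Blue, Amber.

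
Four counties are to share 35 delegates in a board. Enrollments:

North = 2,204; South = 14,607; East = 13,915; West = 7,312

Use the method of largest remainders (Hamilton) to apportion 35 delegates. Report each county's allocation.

The standard divisor is 38038/35 ≈ 1086.8.
Standard quotas: North 2.0280, South 13.4404, East 12.8036, West 6.7280.
Lower quotas: North 2, South 13, East 12, West 6 (sum 33, leaving 2 seats).
Remainders in descending order: East 0.8036, West 0.7280, South 0.4404, North 0.0280.
The surplus seats go to East, West.

North 2, South 13, East 13, West 7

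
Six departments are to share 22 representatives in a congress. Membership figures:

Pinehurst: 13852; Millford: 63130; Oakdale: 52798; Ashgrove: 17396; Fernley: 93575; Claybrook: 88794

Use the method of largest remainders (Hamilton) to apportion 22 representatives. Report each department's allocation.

Total 329545; standard divisor 329545/22 ≈ 14979.318.
Standard quotas: Pinehurst 0.9247, Millford 4.2145, Oakdale 3.5247, Ashgrove 1.1613, Fernley 6.2469, Claybrook 5.9278.
Lower quotas: Pinehurst 0, Millford 4, Oakdale 3, Ashgrove 1, Fernley 6, Claybrook 5 (sum 19, leaving 3 seats).
Remainders in descending order: Claybrook 0.9278, Pinehurst 0.9247, Oakdale 0.5247, Fernley 0.2469, Millford 0.2145, Ashgrove 0.1613.
The surplus seats go to Claybrook, Pinehurst, Oakdale.

Pinehurst 1; Millford 4; Oakdale 4; Ashgrove 1; Fernley 6; Claybrook 6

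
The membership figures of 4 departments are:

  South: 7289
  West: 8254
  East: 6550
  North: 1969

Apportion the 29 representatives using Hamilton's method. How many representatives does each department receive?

Total 24062; standard divisor 24062/29 ≈ 829.724.
Standard quotas: South 8.7848, West 9.9479, East 7.8942, North 2.3731.
Lower quotas: South 8, West 9, East 7, North 2 (sum 26, leaving 3 seats).
Remainders in descending order: West 0.9479, East 0.8942, South 0.7848, North 0.3731.
Largest remainders: West, East, South receive the extra seats.

South 9; West 10; East 8; North 2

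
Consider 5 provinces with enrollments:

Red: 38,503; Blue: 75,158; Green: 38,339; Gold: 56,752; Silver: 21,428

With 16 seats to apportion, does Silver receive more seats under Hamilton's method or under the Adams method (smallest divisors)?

Hamilton: Red 3, Blue 5, Green 3, Gold 4, Silver 1.
Adams: Red 3, Blue 4, Green 3, Gold 4, Silver 2.
Silver gets 1 under Hamilton and 2 under Adams.

Adams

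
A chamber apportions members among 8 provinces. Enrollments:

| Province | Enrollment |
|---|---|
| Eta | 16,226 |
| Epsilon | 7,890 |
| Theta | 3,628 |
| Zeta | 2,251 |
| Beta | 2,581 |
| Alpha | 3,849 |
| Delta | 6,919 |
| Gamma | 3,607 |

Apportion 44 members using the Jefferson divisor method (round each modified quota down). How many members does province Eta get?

16

Standard divisor 46951/44 ≈ 1067.068; standard quotas: Eta 15.206, Epsilon 7.394, Theta 3.400, Zeta 2.110, Beta 2.419, Alpha 3.607, Delta 6.484, Gamma 3.380.
Rounding down gives 15, 7, 3, 2, 2, 3, 6, 3 = 41 seats, so the divisor must be adjusted.
With modified divisor 970: modified quotas Eta 16.728, Epsilon 8.134, Theta 3.740, Zeta 2.321, Beta 2.661, Alpha 3.968, Delta 7.133, Gamma 3.719.
Rounding down: Eta 16, Epsilon 8, Theta 3, Zeta 2, Beta 2, Alpha 3, Delta 7, Gamma 3 (total 44).
Eta receives 16.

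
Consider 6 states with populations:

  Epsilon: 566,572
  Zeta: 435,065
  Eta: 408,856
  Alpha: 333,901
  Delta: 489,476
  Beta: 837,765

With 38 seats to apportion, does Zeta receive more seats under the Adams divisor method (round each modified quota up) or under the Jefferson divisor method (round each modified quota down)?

Adams

Adams: Epsilon 7, Zeta 6, Eta 5, Alpha 4, Delta 6, Beta 10.
Jefferson: Epsilon 7, Zeta 5, Eta 5, Alpha 4, Delta 6, Beta 11.
Zeta gets 6 under Adams and 5 under Jefferson.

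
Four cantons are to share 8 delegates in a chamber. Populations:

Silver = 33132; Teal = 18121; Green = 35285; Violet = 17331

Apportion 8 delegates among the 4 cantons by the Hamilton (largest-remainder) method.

Silver 3, Teal 1, Green 3, Violet 1

The standard divisor is 103869/8 ≈ 12983.625.
Standard quotas: Silver 2.5518, Teal 1.3957, Green 2.7177, Violet 1.3348.
Lower quotas: Silver 2, Teal 1, Green 2, Violet 1 (sum 6, leaving 2 seats).
Remainders in descending order: Green 0.7177, Silver 0.5518, Teal 0.3957, Violet 0.3348.
Largest remainders: Green, Silver receive the extra seats.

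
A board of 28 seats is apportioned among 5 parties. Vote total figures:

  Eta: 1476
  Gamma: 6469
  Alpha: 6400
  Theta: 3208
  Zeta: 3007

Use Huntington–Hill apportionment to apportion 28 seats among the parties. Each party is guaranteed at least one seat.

Eta 2; Gamma 9; Alpha 9; Theta 4; Zeta 4

With divisor 736: modified quotas Eta 2.005, Gamma 8.789, Alpha 8.696, Theta 4.359, Zeta 4.086.
Geometric-mean thresholds: Eta √(2·3)=2.449, Gamma √(8·9)=8.485, Alpha √(8·9)=8.485, Theta √(4·5)=4.472, Zeta √(4·5)=4.472.
Each quota rounded against its threshold gives Eta 2, Gamma 9, Alpha 9, Theta 4, Zeta 4 (total 28).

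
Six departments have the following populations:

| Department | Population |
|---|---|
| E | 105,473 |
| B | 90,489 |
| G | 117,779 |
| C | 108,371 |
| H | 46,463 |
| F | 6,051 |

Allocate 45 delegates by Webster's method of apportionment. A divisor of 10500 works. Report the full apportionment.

With modified divisor 10500: modified quotas E 10.045, B 8.618, G 11.217, C 10.321, H 4.425, F 0.576.
Rounding to the nearest integer: E 10, B 9, G 11, C 10, H 4, F 1 (total 45).

E=10; B=9; G=11; C=10; H=4; F=1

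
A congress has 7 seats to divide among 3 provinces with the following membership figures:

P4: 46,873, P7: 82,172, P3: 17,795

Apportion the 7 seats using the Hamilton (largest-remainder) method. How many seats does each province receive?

P4: 2, P7: 4, P3: 1

Total 146840; standard divisor 146840/7 ≈ 20977.143.
Standard quotas: P4 2.2345, P7 3.9172, P3 0.8483.
Lower quotas: P4 2, P7 3, P3 0 (sum 5, leaving 2 seats).
Remainders in descending order: P7 0.9172, P3 0.8483, P4 0.2345.
The surplus seats go to P7, P3.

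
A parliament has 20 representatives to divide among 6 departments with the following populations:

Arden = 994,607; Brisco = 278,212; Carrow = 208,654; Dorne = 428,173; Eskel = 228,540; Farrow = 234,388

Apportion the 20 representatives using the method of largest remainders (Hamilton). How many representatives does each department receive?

Arden=8; Brisco=2; Carrow=2; Dorne=4; Eskel=2; Farrow=2

The standard divisor is 2372574/20 ≈ 118628.7.
Standard quotas: Arden 8.3842, Brisco 2.3452, Carrow 1.7589, Dorne 3.6094, Eskel 1.9265, Farrow 1.9758.
Lower quotas: Arden 8, Brisco 2, Carrow 1, Dorne 3, Eskel 1, Farrow 1 (sum 16, leaving 4 seats).
Remainders in descending order: Farrow 0.9758, Eskel 0.9265, Carrow 0.7589, Dorne 0.6094, Arden 0.3842, Brisco 0.3452.
The surplus seats go to Farrow, Eskel, Carrow, Dorne.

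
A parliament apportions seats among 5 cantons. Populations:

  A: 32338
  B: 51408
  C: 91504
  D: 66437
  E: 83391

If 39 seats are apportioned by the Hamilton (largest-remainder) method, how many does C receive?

The standard divisor is 325078/39 ≈ 8335.333.
Standard quotas: A 3.8796, B 6.1675, C 10.9778, D 7.9705, E 10.0045.
Lower quotas: A 3, B 6, C 10, D 7, E 10 (sum 36, leaving 3 seats).
Remainders in descending order: C 0.9778, D 0.9705, A 0.8796, B 0.1675, E 0.0045.
Largest remainders: C, D, A receive the extra seats.
C receives 11.

11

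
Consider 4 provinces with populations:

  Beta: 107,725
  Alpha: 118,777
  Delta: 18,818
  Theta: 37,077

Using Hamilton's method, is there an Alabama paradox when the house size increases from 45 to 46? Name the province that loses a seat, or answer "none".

none

At 45 seats: Beta 17, Alpha 19, Delta 3, Theta 6.
At 46 seats: Beta 18, Alpha 19, Delta 3, Theta 6.
No province's allocation decreased.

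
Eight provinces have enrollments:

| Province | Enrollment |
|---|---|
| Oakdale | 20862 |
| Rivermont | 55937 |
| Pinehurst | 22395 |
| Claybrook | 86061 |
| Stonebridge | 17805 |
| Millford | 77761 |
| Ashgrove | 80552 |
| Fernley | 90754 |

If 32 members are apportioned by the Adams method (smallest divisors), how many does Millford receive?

5

Standard divisor 452127/32 ≈ 14128.969; standard quotas: Oakdale 1.477, Rivermont 3.959, Pinehurst 1.585, Claybrook 6.091, Stonebridge 1.260, Millford 5.504, Ashgrove 5.701, Fernley 6.423.
Rounding up gives 2, 4, 2, 7, 2, 6, 6, 7 = 36 seats, so the divisor must be adjusted.
With modified divisor 16700: modified quotas Oakdale 1.249, Rivermont 3.350, Pinehurst 1.341, Claybrook 5.153, Stonebridge 1.066, Millford 4.656, Ashgrove 4.823, Fernley 5.434.
Rounding up: Oakdale 2, Rivermont 4, Pinehurst 2, Claybrook 6, Stonebridge 2, Millford 5, Ashgrove 5, Fernley 6 (total 32).
Millford receives 5.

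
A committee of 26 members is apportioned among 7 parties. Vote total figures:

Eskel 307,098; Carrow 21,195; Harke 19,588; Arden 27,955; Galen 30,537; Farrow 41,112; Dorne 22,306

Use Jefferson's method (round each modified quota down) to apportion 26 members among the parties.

Standard divisor 469791/26 ≈ 18068.885; standard quotas: Eskel 16.996, Carrow 1.173, Harke 1.084, Arden 1.547, Galen 1.690, Farrow 2.275, Dorne 1.234.
Rounding down gives 16, 1, 1, 1, 1, 2, 1 = 23 seats, so the divisor must be adjusted.
With modified divisor 15800: modified quotas Eskel 19.437, Carrow 1.341, Harke 1.240, Arden 1.769, Galen 1.933, Farrow 2.602, Dorne 1.412.
Rounding down: Eskel 19, Carrow 1, Harke 1, Arden 1, Galen 1, Farrow 2, Dorne 1 (total 26).

Eskel=19, Carrow=1, Harke=1, Arden=1, Galen=1, Farrow=2, Dorne=1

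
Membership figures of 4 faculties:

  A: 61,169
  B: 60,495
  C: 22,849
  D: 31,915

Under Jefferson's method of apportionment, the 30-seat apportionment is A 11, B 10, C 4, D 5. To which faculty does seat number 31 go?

Priority for the next seat is population ÷ (current seats + 1).
Priorities: A 5097.417, B 5499.545, C 4569.800, D 5319.167.
Highest priority: B.

B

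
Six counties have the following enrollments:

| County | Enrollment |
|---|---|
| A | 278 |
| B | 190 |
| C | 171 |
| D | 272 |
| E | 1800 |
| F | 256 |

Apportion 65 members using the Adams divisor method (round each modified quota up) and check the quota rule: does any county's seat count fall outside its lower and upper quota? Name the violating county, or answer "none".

E

Standard quotas: A 6.090, B 4.162, C 3.746, D 5.959, E 39.434, F 5.608.
Adams allocation: A 6, B 5, C 4, D 6, E 38, F 6.
E has quota 39.434 (lower 39, upper 40) but receives 38 — outside the quota interval.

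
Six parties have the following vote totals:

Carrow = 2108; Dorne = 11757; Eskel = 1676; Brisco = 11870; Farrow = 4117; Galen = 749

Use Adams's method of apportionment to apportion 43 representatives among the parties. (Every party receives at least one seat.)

Standard divisor 32277/43 ≈ 750.628; standard quotas: Carrow 2.808, Dorne 15.663, Eskel 2.233, Brisco 15.813, Farrow 5.485, Galen 0.998.
Rounding up gives 3, 16, 3, 16, 6, 1 = 45 seats, so the divisor must be adjusted.
With modified divisor 800: modified quotas Carrow 2.635, Dorne 14.696, Eskel 2.095, Brisco 14.838, Farrow 5.146, Galen 0.936.
Rounding up: Carrow 3, Dorne 15, Eskel 3, Brisco 15, Farrow 6, Galen 1 (total 43).

Carrow 3, Dorne 15, Eskel 3, Brisco 15, Farrow 6, Galen 1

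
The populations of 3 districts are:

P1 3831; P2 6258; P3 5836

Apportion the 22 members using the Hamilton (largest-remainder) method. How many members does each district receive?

P1: 5, P2: 9, P3: 8

The standard divisor is 15925/22 ≈ 723.864.
Standard quotas: P1 5.2924, P2 8.6453, P3 8.0623.
Lower quotas: P1 5, P2 8, P3 8 (sum 21, leaving 1 seat).
Remainders in descending order: P2 0.6453, P1 0.2924, P3 0.0623.
Largest remainder: P2 receives the extra seat.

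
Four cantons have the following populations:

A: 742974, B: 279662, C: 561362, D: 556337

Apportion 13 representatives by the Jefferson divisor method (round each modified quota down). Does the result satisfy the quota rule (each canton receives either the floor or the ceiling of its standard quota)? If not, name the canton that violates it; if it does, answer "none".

none

Standard quotas: A 4.513, B 1.699, C 3.410, D 3.379.
Jefferson allocation: A 5, B 1, C 4, D 3.
Every allocation lies between the lower and upper quota.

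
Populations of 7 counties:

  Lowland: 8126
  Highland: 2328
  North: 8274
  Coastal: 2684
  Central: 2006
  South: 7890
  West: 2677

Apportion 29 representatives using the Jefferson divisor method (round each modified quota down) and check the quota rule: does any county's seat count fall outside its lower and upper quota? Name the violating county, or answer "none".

none

Standard quotas: Lowland 6.934, Highland 1.987, North 7.060, Coastal 2.290, Central 1.712, South 6.733, West 2.284.
Jefferson allocation: Lowland 7, Highland 2, North 8, Coastal 2, Central 1, South 7, West 2.
Every allocation lies between the lower and upper quota.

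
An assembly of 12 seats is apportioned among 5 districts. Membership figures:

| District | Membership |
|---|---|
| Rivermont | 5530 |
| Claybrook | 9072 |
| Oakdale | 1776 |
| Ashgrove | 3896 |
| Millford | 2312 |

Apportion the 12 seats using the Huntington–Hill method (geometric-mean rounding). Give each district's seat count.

Rivermont 3, Claybrook 5, Oakdale 1, Ashgrove 2, Millford 1

With divisor 1842: modified quotas Rivermont 3.002, Claybrook 4.925, Oakdale 0.964, Ashgrove 2.115, Millford 1.255.
Geometric-mean thresholds: Rivermont √(3·4)=3.464, Claybrook √(4·5)=4.472, Oakdale (min 1), Ashgrove √(2·3)=2.449, Millford √(1·2)=1.414.
Each quota rounded against its threshold gives Rivermont 3, Claybrook 5, Oakdale 1, Ashgrove 2, Millford 1 (total 12).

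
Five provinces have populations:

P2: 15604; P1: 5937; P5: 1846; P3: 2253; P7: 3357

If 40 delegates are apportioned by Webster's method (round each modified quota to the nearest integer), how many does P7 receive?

Standard divisor 28997/40 ≈ 724.925; standard quotas: P2 21.525, P1 8.190, P5 2.546, P3 3.108, P7 4.631.
Rounding to the nearest integer gives 22, 8, 3, 3, 5 = 41 seats, so the divisor must be adjusted.
With modified divisor 730: modified quotas P2 21.375, P1 8.133, P5 2.529, P3 3.086, P7 4.599.
Rounding to the nearest integer: P2 21, P1 8, P5 3, P3 3, P7 5 (total 40).
P7 receives 5.

5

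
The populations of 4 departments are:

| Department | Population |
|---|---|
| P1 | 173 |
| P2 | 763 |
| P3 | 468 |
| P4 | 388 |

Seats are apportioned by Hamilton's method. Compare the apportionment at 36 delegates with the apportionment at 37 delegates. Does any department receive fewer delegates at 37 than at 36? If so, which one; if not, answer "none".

At 36 seats: P1 4, P2 15, P3 9, P4 8.
At 37 seats: P1 3, P2 16, P3 10, P4 8.
P1 drops from 4 to 3.

P1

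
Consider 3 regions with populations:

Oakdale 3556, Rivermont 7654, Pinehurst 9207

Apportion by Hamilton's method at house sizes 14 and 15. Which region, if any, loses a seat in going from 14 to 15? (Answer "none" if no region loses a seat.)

Oakdale

At 14 seats: Oakdale 3, Rivermont 5, Pinehurst 6.
At 15 seats: Oakdale 2, Rivermont 6, Pinehurst 7.
Oakdale drops from 3 to 2.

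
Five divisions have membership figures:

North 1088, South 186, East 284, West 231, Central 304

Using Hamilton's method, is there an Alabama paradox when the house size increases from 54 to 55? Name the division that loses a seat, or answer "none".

none

At 54 seats: North 28, South 5, East 7, West 6, Central 8.
At 55 seats: North 29, South 5, East 7, West 6, Central 8.
No division's allocation decreased.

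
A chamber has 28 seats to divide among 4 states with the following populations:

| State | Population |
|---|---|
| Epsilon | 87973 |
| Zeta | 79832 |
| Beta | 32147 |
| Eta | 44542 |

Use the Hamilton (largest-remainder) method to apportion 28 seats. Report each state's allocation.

Epsilon: 10, Zeta: 9, Beta: 4, Eta: 5

Total 244494; standard divisor 244494/28 ≈ 8731.929.
Standard quotas: Epsilon 10.0749, Zeta 9.1425, Beta 3.6815, Eta 5.1010.
Lower quotas: Epsilon 10, Zeta 9, Beta 3, Eta 5 (sum 27, leaving 1 seat).
Remainders in descending order: Beta 0.6815, Zeta 0.1425, Eta 0.1010, Epsilon 0.0749.
Largest remainder: Beta receives the extra seat.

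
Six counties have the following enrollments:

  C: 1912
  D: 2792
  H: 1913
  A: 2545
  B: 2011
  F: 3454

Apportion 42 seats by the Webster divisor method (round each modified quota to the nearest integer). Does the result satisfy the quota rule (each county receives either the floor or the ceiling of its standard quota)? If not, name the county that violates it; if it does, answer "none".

Standard quotas: C 5.490, D 8.017, H 5.493, A 7.308, B 5.774, F 9.918.
Webster allocation: C 5, D 8, H 6, A 7, B 6, F 10.
Every allocation lies between the lower and upper quota.

none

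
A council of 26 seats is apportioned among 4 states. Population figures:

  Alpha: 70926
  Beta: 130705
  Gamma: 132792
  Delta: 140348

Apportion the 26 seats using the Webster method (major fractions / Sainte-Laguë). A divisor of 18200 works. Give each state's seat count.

Alpha: 4; Beta: 7; Gamma: 7; Delta: 8

With modified divisor 18200: modified quotas Alpha 3.897, Beta 7.182, Gamma 7.296, Delta 7.711.
Rounding to the nearest integer: Alpha 4, Beta 7, Gamma 7, Delta 8 (total 26).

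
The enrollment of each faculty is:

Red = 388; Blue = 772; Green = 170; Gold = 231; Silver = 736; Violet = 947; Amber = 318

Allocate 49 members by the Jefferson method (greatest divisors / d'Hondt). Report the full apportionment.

Red=5, Blue=11, Green=2, Gold=3, Silver=10, Violet=14, Amber=4

Standard divisor 3562/49 ≈ 72.694; standard quotas: Red 5.337, Blue 10.620, Green 2.339, Gold 3.178, Silver 10.125, Violet 13.027, Amber 4.375.
Rounding down gives 5, 10, 2, 3, 10, 13, 4 = 47 seats, so the divisor must be adjusted.
With modified divisor 67.3: modified quotas Red 5.765, Blue 11.471, Green 2.526, Gold 3.432, Silver 10.936, Violet 14.071, Amber 4.725.
Rounding down: Red 5, Blue 11, Green 2, Gold 3, Silver 10, Violet 14, Amber 4 (total 49).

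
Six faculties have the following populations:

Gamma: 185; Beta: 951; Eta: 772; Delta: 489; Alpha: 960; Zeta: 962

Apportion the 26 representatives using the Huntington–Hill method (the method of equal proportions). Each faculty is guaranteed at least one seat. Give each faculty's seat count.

Gamma 1, Beta 6, Eta 4, Delta 3, Alpha 6, Zeta 6

With divisor 173: modified quotas Gamma 1.069, Beta 5.497, Eta 4.462, Delta 2.827, Alpha 5.549, Zeta 5.561.
Geometric-mean thresholds: Gamma √(1·2)=1.414, Beta √(5·6)=5.477, Eta √(4·5)=4.472, Delta √(2·3)=2.449, Alpha √(5·6)=5.477, Zeta √(5·6)=5.477.
Each quota rounded against its threshold gives Gamma 1, Beta 6, Eta 4, Delta 3, Alpha 6, Zeta 6 (total 26).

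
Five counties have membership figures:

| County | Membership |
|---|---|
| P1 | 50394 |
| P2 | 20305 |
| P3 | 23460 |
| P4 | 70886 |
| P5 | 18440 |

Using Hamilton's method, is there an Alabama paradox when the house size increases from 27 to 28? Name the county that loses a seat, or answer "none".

P3

At 27 seats: P1 7, P2 3, P3 4, P4 10, P5 3.
At 28 seats: P1 8, P2 3, P3 3, P4 11, P5 3.
P3 drops from 4 to 3.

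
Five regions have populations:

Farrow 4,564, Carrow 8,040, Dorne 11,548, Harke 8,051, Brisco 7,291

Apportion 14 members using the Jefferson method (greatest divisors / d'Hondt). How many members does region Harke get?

Standard divisor 39494/14 ≈ 2821; standard quotas: Farrow 1.618, Carrow 2.850, Dorne 4.094, Harke 2.854, Brisco 2.585.
Rounding down gives 1, 2, 4, 2, 2 = 11 seats, so the divisor must be adjusted.
With modified divisor 2400: modified quotas Farrow 1.902, Carrow 3.350, Dorne 4.812, Harke 3.355, Brisco 3.038.
Rounding down: Farrow 1, Carrow 3, Dorne 4, Harke 3, Brisco 3 (total 14).
Harke receives 3.

3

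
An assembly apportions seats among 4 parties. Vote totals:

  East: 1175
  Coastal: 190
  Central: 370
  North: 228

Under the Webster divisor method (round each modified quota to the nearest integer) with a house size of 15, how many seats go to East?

9

Standard divisor 1963/15 ≈ 130.867; standard quotas: East 8.979, Coastal 1.452, Central 2.827, North 1.742.
Rounding to the nearest integer gives East 9, Coastal 1, Central 3, North 2 — total 15, matching the house size, so no adjustment is needed.
East receives 9.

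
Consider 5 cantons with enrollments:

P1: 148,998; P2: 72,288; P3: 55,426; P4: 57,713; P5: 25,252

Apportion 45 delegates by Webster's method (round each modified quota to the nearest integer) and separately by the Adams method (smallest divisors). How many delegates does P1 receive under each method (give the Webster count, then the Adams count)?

Webster: P1 19, P2 9, P3 7, P4 7, P5 3.
Adams: P1 18, P2 9, P3 7, P4 7, P5 4.
P1 gets 19 under Webster and 18 under Adams.

19 and 18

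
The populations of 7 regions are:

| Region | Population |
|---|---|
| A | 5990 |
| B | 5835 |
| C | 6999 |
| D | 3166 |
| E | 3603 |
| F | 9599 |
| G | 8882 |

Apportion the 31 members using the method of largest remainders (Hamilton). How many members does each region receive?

A: 4, B: 4, C: 5, D: 2, E: 3, F: 7, G: 6

Total 44074; standard divisor 44074/31 ≈ 1421.742.
Standard quotas: A 4.2131, B 4.1041, C 4.9228, D 2.2268, E 2.5342, F 6.7516, G 6.2473.
Lower quotas: A 4, B 4, C 4, D 2, E 2, F 6, G 6 (sum 28, leaving 3 seats).
Remainders in descending order: C 0.9228, F 0.7516, E 0.5342, G 0.2473, D 0.2268, A 0.2131, B 0.1041.
The surplus seats go to C, F, E.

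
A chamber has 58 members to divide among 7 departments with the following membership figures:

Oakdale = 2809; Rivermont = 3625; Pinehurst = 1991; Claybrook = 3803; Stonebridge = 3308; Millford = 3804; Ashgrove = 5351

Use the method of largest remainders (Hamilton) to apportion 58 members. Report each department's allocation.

Oakdale 7; Rivermont 8; Pinehurst 5; Claybrook 9; Stonebridge 8; Millford 9; Ashgrove 12

Standard divisor: 24691 ÷ 58 ≈ 425.707.
Standard quotas: Oakdale 6.5984, Rivermont 8.5152, Pinehurst 4.6769, Claybrook 8.9334, Stonebridge 7.7706, Millford 8.9357, Ashgrove 12.5697.
Lower quotas: Oakdale 6, Rivermont 8, Pinehurst 4, Claybrook 8, Stonebridge 7, Millford 8, Ashgrove 12 (sum 53, leaving 5 seats).
Remainders in descending order: Millford 0.9357, Claybrook 0.9334, Stonebridge 0.7706, Pinehurst 0.6769, Oakdale 0.5984, Ashgrove 0.5697, Rivermont 0.5152.
The surplus seats go to Millford, Claybrook, Stonebridge, Pinehurst, Oakdale.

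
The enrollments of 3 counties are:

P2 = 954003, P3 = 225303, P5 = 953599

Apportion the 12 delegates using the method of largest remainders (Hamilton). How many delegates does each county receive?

The standard divisor is 2132905/12 ≈ 177742.083.
Standard quotas: P2 5.3673, P3 1.2676, P5 5.3651.
Lower quotas: P2 5, P3 1, P5 5 (sum 11, leaving 1 seat).
Remainders in descending order: P2 0.3673, P5 0.3651, P3 0.2676.
The surplus seat goes to P2.

P2 6; P3 1; P5 5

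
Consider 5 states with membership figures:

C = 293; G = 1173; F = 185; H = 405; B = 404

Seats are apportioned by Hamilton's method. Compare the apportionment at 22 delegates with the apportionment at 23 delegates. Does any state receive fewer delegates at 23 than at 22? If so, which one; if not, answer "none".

At 22 seats: C 3, G 10, F 2, H 4, B 3.
At 23 seats: C 3, G 11, F 1, H 4, B 4.
F drops from 2 to 1.

F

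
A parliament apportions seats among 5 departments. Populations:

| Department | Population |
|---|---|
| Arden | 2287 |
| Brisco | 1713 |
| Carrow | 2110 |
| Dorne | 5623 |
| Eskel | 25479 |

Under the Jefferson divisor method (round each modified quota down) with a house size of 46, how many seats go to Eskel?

33

Standard divisor 37212/46 ≈ 808.957; standard quotas: Arden 2.827, Brisco 2.118, Carrow 2.608, Dorne 6.951, Eskel 31.496.
Rounding down gives 2, 2, 2, 6, 31 = 43 seats, so the divisor must be adjusted.
With modified divisor 770: modified quotas Arden 2.970, Brisco 2.225, Carrow 2.740, Dorne 7.303, Eskel 33.090.
Rounding down: Arden 2, Brisco 2, Carrow 2, Dorne 7, Eskel 33 (total 46).
Eskel receives 33.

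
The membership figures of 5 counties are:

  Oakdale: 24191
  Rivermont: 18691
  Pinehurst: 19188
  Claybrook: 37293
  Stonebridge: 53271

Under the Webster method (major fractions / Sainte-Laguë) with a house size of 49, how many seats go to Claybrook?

12

Standard divisor 152634/49 ≈ 3114.98; standard quotas: Oakdale 7.766, Rivermont 6.000, Pinehurst 6.160, Claybrook 11.972, Stonebridge 17.102.
Rounding to the nearest integer gives Oakdale 8, Rivermont 6, Pinehurst 6, Claybrook 12, Stonebridge 17 — total 49, matching the house size, so no adjustment is needed.
Claybrook receives 12.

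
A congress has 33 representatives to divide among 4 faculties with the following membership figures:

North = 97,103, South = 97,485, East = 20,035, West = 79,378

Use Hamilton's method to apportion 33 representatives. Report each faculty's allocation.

Total 294001; standard divisor 294001/33 ≈ 8909.121.
Standard quotas: North 10.8993, South 10.9422, East 2.2488, West 8.9097.
Lower quotas: North 10, South 10, East 2, West 8 (sum 30, leaving 3 seats).
Remainders in descending order: South 0.9422, West 0.9097, North 0.8993, East 0.2488.
Largest remainders: South, West, North receive the extra seats.

North: 11, South: 11, East: 2, West: 9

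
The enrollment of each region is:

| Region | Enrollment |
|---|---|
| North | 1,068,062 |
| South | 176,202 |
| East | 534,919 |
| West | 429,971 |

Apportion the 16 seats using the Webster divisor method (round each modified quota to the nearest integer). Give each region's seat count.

Standard divisor 2209154/16 ≈ 138072.125; standard quotas: North 7.736, South 1.276, East 3.874, West 3.114.
Rounding to the nearest integer gives North 8, South 1, East 4, West 3 — total 16, matching the house size, so no adjustment is needed.

North 8; South 1; East 4; West 3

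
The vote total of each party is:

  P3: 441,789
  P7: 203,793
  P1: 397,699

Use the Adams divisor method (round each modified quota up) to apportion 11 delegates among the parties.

Standard divisor 1043281/11 ≈ 94843.727; standard quotas: P3 4.658, P7 2.149, P1 4.193.
Rounding up gives 5, 3, 5 = 13 seats, so the divisor must be adjusted.
With modified divisor 106200: modified quotas P3 4.160, P7 1.919, P1 3.745.
Rounding up: P3 5, P7 2, P1 4 (total 11).

P3=5, P7=2, P1=4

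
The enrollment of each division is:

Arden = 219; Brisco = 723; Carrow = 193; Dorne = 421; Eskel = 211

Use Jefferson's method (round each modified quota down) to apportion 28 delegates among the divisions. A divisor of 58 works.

Arden 3, Brisco 12, Carrow 3, Dorne 7, Eskel 3

With modified divisor 58: modified quotas Arden 3.776, Brisco 12.466, Carrow 3.328, Dorne 7.259, Eskel 3.638.
Rounding down: Arden 3, Brisco 12, Carrow 3, Dorne 7, Eskel 3 (total 28).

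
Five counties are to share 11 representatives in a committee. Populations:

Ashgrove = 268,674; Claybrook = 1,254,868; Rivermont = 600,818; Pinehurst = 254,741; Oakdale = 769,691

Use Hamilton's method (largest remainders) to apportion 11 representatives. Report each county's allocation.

Ashgrove=1, Claybrook=4, Rivermont=2, Pinehurst=1, Oakdale=3

Total 3148792; standard divisor 3148792/11 ≈ 286253.818.
Standard quotas: Ashgrove 0.9386, Claybrook 4.3838, Rivermont 2.0989, Pinehurst 0.8899, Oakdale 2.6888.
Lower quotas: Ashgrove 0, Claybrook 4, Rivermont 2, Pinehurst 0, Oakdale 2 (sum 8, leaving 3 seats).
Remainders in descending order: Ashgrove 0.9386, Pinehurst 0.8899, Oakdale 0.6888, Claybrook 0.3838, Rivermont 0.0989.
Largest remainders: Ashgrove, Pinehurst, Oakdale receive the extra seats.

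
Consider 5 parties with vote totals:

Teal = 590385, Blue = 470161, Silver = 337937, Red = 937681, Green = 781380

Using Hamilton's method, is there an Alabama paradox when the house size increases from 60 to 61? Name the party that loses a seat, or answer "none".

none

At 60 seats: Teal 11, Blue 9, Silver 7, Red 18, Green 15.
At 61 seats: Teal 12, Blue 9, Silver 7, Red 18, Green 15.
No party's allocation decreased.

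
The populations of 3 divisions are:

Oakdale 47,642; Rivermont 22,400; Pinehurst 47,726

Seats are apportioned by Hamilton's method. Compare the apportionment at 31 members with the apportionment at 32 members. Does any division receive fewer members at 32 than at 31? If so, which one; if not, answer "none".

At 31 seats: Oakdale 12, Rivermont 6, Pinehurst 13.
At 32 seats: Oakdale 13, Rivermont 6, Pinehurst 13.
No division's allocation decreased.

none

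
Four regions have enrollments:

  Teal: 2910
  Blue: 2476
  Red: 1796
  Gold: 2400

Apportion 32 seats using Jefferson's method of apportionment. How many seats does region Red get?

6

Standard divisor 9582/32 ≈ 299.438; standard quotas: Teal 9.718, Blue 8.269, Red 5.998, Gold 8.015.
Rounding down gives 9, 8, 5, 8 = 30 seats, so the divisor must be adjusted.
With modified divisor 280: modified quotas Teal 10.393, Blue 8.843, Red 6.414, Gold 8.571.
Rounding down: Teal 10, Blue 8, Red 6, Gold 8 (total 32).
Red receives 6.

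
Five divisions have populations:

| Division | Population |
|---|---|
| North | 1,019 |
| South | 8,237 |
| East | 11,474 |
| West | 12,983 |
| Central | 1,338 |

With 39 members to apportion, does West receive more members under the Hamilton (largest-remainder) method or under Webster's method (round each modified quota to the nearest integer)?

Hamilton: North 1, South 9, East 13, West 14, Central 2.
Webster: North 1, South 9, East 13, West 15, Central 1.
West gets 14 under Hamilton and 15 under Webster.

Webster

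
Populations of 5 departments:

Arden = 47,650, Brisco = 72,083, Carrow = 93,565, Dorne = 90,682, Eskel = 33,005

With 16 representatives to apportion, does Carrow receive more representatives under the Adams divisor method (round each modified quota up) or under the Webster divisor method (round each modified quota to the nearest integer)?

Webster

Adams: Arden 2, Brisco 4, Carrow 4, Dorne 4, Eskel 2.
Webster: Arden 2, Brisco 3, Carrow 5, Dorne 4, Eskel 2.
Carrow gets 4 under Adams and 5 under Webster.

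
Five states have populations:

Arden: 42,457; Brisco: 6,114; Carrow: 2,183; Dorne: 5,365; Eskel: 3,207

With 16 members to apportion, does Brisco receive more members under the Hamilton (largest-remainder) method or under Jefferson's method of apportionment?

Hamilton

Hamilton: Arden 11, Brisco 2, Carrow 1, Dorne 1, Eskel 1.
Jefferson: Arden 13, Brisco 1, Carrow 0, Dorne 1, Eskel 1.
Brisco gets 2 under Hamilton and 1 under Jefferson.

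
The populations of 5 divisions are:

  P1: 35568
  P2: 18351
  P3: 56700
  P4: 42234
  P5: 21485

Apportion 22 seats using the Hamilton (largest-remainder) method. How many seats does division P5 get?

3

Standard divisor: 174338 ÷ 22 ≈ 7924.455.
Standard quotas: P1 4.4884, P2 2.3157, P3 7.1551, P4 5.3296, P5 2.7112.
Lower quotas: P1 4, P2 2, P3 7, P4 5, P5 2 (sum 20, leaving 2 seats).
Remainders in descending order: P5 0.7112, P1 0.4884, P4 0.3296, P2 0.3157, P3 0.1551.
Largest remainders: P5, P1 receive the extra seats.
P5 receives 3.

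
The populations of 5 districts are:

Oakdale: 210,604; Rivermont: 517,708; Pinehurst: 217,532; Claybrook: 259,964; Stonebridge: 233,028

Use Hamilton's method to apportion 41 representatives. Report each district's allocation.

The standard divisor is 1438836/41 ≈ 35093.561.
Standard quotas: Oakdale 6.0012, Rivermont 14.7522, Pinehurst 6.1986, Claybrook 7.4077, Stonebridge 6.6402.
Lower quotas: Oakdale 6, Rivermont 14, Pinehurst 6, Claybrook 7, Stonebridge 6 (sum 39, leaving 2 seats).
Remainders in descending order: Rivermont 0.7522, Stonebridge 0.6402, Claybrook 0.4077, Pinehurst 0.1986, Oakdale 0.0012.
Largest remainders: Rivermont, Stonebridge receive the extra seats.

Oakdale: 6, Rivermont: 15, Pinehurst: 6, Claybrook: 7, Stonebridge: 7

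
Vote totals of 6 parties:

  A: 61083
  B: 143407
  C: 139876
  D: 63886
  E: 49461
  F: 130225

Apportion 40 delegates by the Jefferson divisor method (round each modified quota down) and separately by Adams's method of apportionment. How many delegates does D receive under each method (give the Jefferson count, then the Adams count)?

Jefferson: A 4, B 10, C 10, D 4, E 3, F 9.
Adams: A 4, B 9, C 9, D 5, E 4, F 9.
D gets 4 under Jefferson and 5 under Adams.

4 and 5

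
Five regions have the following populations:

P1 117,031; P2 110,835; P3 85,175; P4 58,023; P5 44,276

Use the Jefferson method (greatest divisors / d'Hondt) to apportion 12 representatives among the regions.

P1 4, P2 3, P3 2, P4 2, P5 1

Standard divisor 415340/12 ≈ 34611.667; standard quotas: P1 3.381, P2 3.202, P3 2.461, P4 1.676, P5 1.279.
Rounding down gives 3, 3, 2, 1, 1 = 10 seats, so the divisor must be adjusted.
With modified divisor 28700: modified quotas P1 4.078, P2 3.862, P3 2.968, P4 2.022, P5 1.543.
Rounding down: P1 4, P2 3, P3 2, P4 2, P5 1 (total 12).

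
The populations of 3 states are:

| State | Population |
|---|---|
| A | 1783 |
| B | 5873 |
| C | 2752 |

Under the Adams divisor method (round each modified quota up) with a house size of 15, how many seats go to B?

8

Standard divisor 10408/15 ≈ 693.867; standard quotas: A 2.570, B 8.464, C 3.966.
Rounding up gives 3, 9, 4 = 16 seats, so the divisor must be adjusted.
With modified divisor 800: modified quotas A 2.229, B 7.341, C 3.440.
Rounding up: A 3, B 8, C 4 (total 15).
B receives 8.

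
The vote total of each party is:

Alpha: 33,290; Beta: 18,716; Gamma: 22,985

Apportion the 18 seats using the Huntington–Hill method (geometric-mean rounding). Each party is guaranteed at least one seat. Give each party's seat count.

With divisor 4191: modified quotas Alpha 7.943, Beta 4.466, Gamma 5.484.
Geometric-mean thresholds: Alpha √(7·8)=7.483, Beta √(4·5)=4.472, Gamma √(5·6)=5.477.
Each quota rounded against its threshold gives Alpha 8, Beta 4, Gamma 6 (total 18).

Alpha 8, Beta 4, Gamma 6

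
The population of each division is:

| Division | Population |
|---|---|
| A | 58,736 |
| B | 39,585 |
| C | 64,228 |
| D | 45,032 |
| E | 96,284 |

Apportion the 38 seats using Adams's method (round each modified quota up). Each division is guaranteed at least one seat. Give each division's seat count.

Standard divisor 303865/38 ≈ 7996.447; standard quotas: A 7.345, B 4.950, C 8.032, D 5.632, E 12.041.
Rounding up gives 8, 5, 9, 6, 13 = 41 seats, so the divisor must be adjusted.
With modified divisor 8600: modified quotas A 6.830, B 4.603, C 7.468, D 5.236, E 11.196.
Rounding up: A 7, B 5, C 8, D 6, E 12 (total 38).

A=7, B=5, C=8, D=6, E=12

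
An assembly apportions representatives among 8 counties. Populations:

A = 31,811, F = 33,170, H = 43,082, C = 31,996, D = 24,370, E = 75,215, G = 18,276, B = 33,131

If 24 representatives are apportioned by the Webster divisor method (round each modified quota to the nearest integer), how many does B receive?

3

Standard divisor 291051/24 ≈ 12127.125; standard quotas: A 2.623, F 2.735, H 3.553, C 2.638, D 2.010, E 6.202, G 1.507, B 2.732.
Rounding to the nearest integer gives 3, 3, 4, 3, 2, 6, 2, 3 = 26 seats, so the divisor must be adjusted.
With modified divisor 12500: modified quotas A 2.545, F 2.654, H 3.447, C 2.560, D 1.950, E 6.017, G 1.462, B 2.650.
Rounding to the nearest integer: A 3, F 3, H 3, C 3, D 2, E 6, G 1, B 3 (total 24).
B receives 3.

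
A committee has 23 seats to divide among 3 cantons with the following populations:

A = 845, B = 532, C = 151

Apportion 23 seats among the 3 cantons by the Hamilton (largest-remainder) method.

A: 13; B: 8; C: 2

Standard divisor: 1528 ÷ 23 ≈ 66.435.
Standard quotas: A 12.719, B 8.008, C 2.273.
Lower quotas: A 12, B 8, C 2 (sum 22, leaving 1 seat).
Remainders in descending order: A 0.719, C 0.273, B 0.008.
Largest remainder: A receives the extra seat.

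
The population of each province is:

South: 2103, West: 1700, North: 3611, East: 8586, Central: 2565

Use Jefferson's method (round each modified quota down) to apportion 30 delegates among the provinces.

Standard divisor 18565/30 ≈ 618.833; standard quotas: South 3.398, West 2.747, North 5.835, East 13.874, Central 4.145.
Rounding down gives 3, 2, 5, 13, 4 = 27 seats, so the divisor must be adjusted.
With modified divisor 570.68: modified quotas South 3.685, West 2.979, North 6.328, East 15.045, Central 4.495.
Rounding down: South 3, West 2, North 6, East 15, Central 4 (total 30).

South: 3, West: 2, North: 6, East: 15, Central: 4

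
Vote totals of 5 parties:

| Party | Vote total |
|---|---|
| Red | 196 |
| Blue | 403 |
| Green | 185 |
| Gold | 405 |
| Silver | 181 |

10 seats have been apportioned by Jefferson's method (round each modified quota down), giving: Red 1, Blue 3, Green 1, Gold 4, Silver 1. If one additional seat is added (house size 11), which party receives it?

Blue

Priority for the next seat is population ÷ (current seats + 1).
Priorities: Red 98.000, Blue 100.750, Green 92.500, Gold 81.000, Silver 90.500.
Highest priority: Blue.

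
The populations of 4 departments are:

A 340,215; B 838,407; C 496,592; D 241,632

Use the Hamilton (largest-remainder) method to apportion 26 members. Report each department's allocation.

A 5; B 11; C 7; D 3

Total 1916846; standard divisor 1916846/26 ≈ 73724.846.
Standard quotas: A 4.6147, B 11.3721, C 6.7357, D 3.2775.
Lower quotas: A 4, B 11, C 6, D 3 (sum 24, leaving 2 seats).
Remainders in descending order: C 0.7357, A 0.6147, B 0.3721, D 0.2775.
The surplus seats go to C, A.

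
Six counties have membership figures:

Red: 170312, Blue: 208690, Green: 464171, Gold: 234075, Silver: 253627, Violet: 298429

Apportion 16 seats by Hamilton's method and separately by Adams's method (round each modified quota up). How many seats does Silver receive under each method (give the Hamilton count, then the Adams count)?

2 and 3

Hamilton: Red 2, Blue 2, Green 5, Gold 2, Silver 2, Violet 3.
Adams: Red 2, Blue 2, Green 4, Gold 2, Silver 3, Violet 3.
Silver gets 2 under Hamilton and 3 under Adams.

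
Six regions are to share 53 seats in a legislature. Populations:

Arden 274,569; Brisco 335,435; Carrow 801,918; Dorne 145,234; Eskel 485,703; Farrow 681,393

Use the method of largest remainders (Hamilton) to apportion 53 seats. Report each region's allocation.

The standard divisor is 2724252/53 ≈ 51400.981.
Standard quotas: Arden 5.3417, Brisco 6.5258, Carrow 15.6012, Dorne 2.8255, Eskel 9.4493, Farrow 13.2564.
Lower quotas: Arden 5, Brisco 6, Carrow 15, Dorne 2, Eskel 9, Farrow 13 (sum 50, leaving 3 seats).
Remainders in descending order: Dorne 0.8255, Carrow 0.6012, Brisco 0.5258, Eskel 0.4493, Arden 0.3417, Farrow 0.2564.
The surplus seats go to Dorne, Carrow, Brisco.

Arden 5; Brisco 7; Carrow 16; Dorne 3; Eskel 9; Farrow 13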